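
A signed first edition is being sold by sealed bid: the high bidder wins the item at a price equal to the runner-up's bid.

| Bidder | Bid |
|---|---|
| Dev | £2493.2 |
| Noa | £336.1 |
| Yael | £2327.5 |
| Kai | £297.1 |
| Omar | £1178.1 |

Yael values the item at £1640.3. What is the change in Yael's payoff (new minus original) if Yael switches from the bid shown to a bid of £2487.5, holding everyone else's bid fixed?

The highest bid among the other bidders is £2493.2; Yael's bid doesn't change that.
Original bid £2327.5: Yael is not highest (top rival bid is £2493.2); payoff £0.
Alternative bid £2487.5: Yael is not highest (top rival bid is £2493.2); payoff £0.
Change in payoff = £0 − (£0) = £0.

£0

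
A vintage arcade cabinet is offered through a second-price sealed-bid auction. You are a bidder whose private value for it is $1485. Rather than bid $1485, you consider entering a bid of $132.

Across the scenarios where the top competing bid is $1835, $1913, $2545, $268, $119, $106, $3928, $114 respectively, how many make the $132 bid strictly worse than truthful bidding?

1

The deviation hurts exactly when the highest competing bid lies strictly between $132 and $1485 — underbidding then forfeits a profitable win.
$1835: above both → same outcome either way.
$1913: above both → same outcome either way.
$2545: above both → same outcome either way.
$268: inside the interval → strictly worse (loss $1217).
$119: below both → same outcome either way.
$106: below both → same outcome either way.
$3928: above both → same outcome either way.
$114: below both → same outcome either way.
Count: 1.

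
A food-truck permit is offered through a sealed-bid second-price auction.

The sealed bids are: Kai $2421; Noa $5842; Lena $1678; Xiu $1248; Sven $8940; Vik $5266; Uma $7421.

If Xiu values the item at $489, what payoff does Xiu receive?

Highest bid: Sven at $8940, so Sven wins.
Second-highest bid: Uma at $7421 — that is the price the winner pays.
Xiu did not win, so Xiu pays nothing and receives nothing: payoff $0.

$0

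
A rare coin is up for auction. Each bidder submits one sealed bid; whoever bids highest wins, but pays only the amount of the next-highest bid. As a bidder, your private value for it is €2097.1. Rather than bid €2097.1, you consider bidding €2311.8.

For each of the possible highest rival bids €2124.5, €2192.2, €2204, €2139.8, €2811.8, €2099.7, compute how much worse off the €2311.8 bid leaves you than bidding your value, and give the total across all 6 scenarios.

The deviation costs you only when the competing bid falls strictly between €2097.1 and €2311.8; elsewhere both bids give the same outcome.
€2124.5: truthful payoff €0, deviation payoff −€27.4 → loss €27.4.
€2192.2: truthful payoff €0, deviation payoff −€95.1 → loss €95.1.
€2204: truthful payoff €0, deviation payoff −€106.9 → loss €106.9.
€2139.8: truthful payoff €0, deviation payoff −€42.7 → loss €42.7.
€2811.8: outcomes coincide → loss €0.
€2099.7: truthful payoff €0, deviation payoff −€2.6 → loss €2.6.
Total loss = €27.4 + €95.1 + €106.9 + €42.7 + €2.6 = €274.7.

€274.7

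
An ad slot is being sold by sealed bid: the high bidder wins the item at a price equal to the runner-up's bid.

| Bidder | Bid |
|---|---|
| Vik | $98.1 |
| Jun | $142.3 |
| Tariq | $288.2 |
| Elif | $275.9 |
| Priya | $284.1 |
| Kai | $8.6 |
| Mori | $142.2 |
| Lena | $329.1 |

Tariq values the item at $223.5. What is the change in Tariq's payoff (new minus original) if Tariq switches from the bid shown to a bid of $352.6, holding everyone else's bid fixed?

The highest bid among the other bidders is $329.1; Tariq's bid doesn't change that.
Original bid $288.2: Tariq is not highest (top rival bid is $329.1); payoff $0.
Alternative bid $352.6: Tariq is highest, pays the top rival bid $329.1; payoff $223.5 − $329.1 = −$105.6.
Change in payoff = −$105.6 − ($0) = −$105.6.

−$105.6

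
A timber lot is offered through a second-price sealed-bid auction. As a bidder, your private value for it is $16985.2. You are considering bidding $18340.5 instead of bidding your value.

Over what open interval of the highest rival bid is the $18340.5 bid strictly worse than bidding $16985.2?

($16985.2, $18340.5)

If the competing bid is below $16985.2, both bids win at the same price — no difference.
If it is above $18340.5, both bids lose — no difference.
If it lies strictly between $16985.2 and $18340.5, bidding your value loses (payoff 0) while bidding $18340.5 wins at a price above your value (payoff negative).
So the deviation strictly hurts on the open interval ($16985.2, $18340.5).
In a second-price auction your bid sets only whether you win, not what you pay, so bidding your true value is weakly dominant.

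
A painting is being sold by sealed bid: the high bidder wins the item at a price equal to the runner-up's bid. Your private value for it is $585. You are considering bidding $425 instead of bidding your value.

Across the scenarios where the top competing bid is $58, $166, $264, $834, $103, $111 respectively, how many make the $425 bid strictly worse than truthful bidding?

0

The deviation hurts exactly when the highest competing bid lies strictly between $425 and $585 — underbidding then forfeits a profitable win.
$58: below both → same outcome either way.
$166: below both → same outcome either way.
$264: below both → same outcome either way.
$834: above both → same outcome either way.
$103: below both → same outcome either way.
$111: below both → same outcome either way.
Count: 0.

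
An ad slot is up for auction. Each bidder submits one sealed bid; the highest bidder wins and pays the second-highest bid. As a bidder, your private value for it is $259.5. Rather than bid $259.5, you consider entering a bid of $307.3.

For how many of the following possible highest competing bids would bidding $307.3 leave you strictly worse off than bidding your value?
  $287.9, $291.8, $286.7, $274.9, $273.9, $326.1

5

The deviation hurts exactly when the highest competing bid lies strictly between $259.5 and $307.3 — overbidding then wins at a price above your value.
$287.9: inside the interval → strictly worse (loss $28.4).
$291.8: inside the interval → strictly worse (loss $32.3).
$286.7: inside the interval → strictly worse (loss $27.2).
$274.9: inside the interval → strictly worse (loss $15.4).
$273.9: inside the interval → strictly worse (loss $14.4).
$326.1: above both → same outcome either way.
Count: 5.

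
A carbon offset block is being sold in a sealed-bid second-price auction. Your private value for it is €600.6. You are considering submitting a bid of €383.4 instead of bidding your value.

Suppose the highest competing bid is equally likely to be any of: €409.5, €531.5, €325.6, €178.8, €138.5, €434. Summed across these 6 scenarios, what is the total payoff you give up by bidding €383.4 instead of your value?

The deviation costs you only when the competing bid falls strictly between €383.4 and €600.6; elsewhere both bids give the same outcome.
€409.5: truthful payoff €191.1, deviation payoff €0 → loss €191.1.
€531.5: truthful payoff €69.1, deviation payoff €0 → loss €69.1.
€325.6: outcomes coincide → loss €0.
€178.8: outcomes coincide → loss €0.
€138.5: outcomes coincide → loss €0.
€434: truthful payoff €166.6, deviation payoff €0 → loss €166.6.
Total loss = €191.1 + €69.1 + €166.6 = €426.8.

€426.8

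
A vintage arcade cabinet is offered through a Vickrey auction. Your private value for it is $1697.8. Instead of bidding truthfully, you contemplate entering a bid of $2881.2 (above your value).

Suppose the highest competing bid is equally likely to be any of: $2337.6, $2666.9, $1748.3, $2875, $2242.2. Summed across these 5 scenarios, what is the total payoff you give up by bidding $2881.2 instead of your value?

$3381

The deviation costs you only when the competing bid falls strictly between $1697.8 and $2881.2; elsewhere both bids give the same outcome.
$2337.6: truthful payoff $0, deviation payoff −$639.8 → loss $639.8.
$2666.9: truthful payoff $0, deviation payoff −$969.1 → loss $969.1.
$1748.3: truthful payoff $0, deviation payoff −$50.5 → loss $50.5.
$2875: truthful payoff $0, deviation payoff −$1177.2 → loss $1177.2.
$2242.2: truthful payoff $0, deviation payoff −$544.4 → loss $544.4.
Total loss = $639.8 + $969.1 + $50.5 + $1177.2 + $544.4 = $3381.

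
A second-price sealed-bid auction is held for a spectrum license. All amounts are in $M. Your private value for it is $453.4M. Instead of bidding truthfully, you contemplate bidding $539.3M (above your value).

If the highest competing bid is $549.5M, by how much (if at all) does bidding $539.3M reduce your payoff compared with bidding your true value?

Bidding your value $453.4M: you lose (since $453.4M < $549.5M). Payoff $0M.
Bidding $539.3M: you lose. Payoff $0M.
Difference = $0M − $0M = $0M; both bids lead to the same outcome because the competing bid is above both your value and your alternative bid.
In a second-price auction your bid sets only whether you win, not what you pay, so bidding your true value is weakly dominant.

$0M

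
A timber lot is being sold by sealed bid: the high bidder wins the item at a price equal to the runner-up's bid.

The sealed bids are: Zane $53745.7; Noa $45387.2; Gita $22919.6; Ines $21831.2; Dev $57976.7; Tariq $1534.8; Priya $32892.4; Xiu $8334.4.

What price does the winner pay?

$53745.7

Highest bid: Dev at $57976.7, so Dev wins.
Second-highest bid: Zane at $53745.7 — that is the price the winner pays.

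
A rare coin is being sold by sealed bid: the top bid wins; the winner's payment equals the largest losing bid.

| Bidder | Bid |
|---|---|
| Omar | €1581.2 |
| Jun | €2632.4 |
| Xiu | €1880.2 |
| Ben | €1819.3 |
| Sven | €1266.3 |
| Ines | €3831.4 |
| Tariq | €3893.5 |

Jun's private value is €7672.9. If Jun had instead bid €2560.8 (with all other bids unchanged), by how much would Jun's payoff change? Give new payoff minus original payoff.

€0

The highest bid among the other bidders is €3893.5; Jun's bid doesn't change that.
Original bid €2632.4: Jun is not highest (top rival bid is €3893.5); payoff €0.
Alternative bid €2560.8: Jun is not highest (top rival bid is €3893.5); payoff €0.
Change in payoff = €0 − (€0) = €0.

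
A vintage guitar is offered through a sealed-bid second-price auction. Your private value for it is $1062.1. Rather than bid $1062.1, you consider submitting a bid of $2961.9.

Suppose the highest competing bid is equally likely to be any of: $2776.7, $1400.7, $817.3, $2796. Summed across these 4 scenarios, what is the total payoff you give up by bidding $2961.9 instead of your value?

The deviation costs you only when the competing bid falls strictly between $1062.1 and $2961.9; elsewhere both bids give the same outcome.
$2776.7: truthful payoff $0, deviation payoff −$1714.6 → loss $1714.6.
$1400.7: truthful payoff $0, deviation payoff −$338.6 → loss $338.6.
$817.3: outcomes coincide → loss $0.
$2796: truthful payoff $0, deviation payoff −$1733.9 → loss $1733.9.
Total loss = $1714.6 + $338.6 + $1733.9 = $3787.1.

$3787.1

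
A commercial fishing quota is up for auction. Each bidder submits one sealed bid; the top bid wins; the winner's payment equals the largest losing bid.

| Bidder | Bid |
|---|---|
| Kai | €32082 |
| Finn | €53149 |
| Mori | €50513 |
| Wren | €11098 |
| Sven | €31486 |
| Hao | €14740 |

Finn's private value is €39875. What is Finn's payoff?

−€10638

Highest bid: Finn at €53149, so Finn wins.
Second-highest bid: Mori at €50513 — that is the price the winner pays.
Finn's payoff = value − price = €39875 − €50513 = −€10638.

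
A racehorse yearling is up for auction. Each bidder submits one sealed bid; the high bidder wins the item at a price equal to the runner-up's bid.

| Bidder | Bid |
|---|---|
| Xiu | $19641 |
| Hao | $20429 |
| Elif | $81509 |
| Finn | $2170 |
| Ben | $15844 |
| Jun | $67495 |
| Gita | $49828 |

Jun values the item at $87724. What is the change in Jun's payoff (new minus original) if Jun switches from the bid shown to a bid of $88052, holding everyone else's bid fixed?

$6215

The highest bid among the other bidders is $81509; Jun's bid doesn't change that.
Original bid $67495: Jun is not highest (top rival bid is $81509); payoff $0.
Alternative bid $88052: Jun is highest, pays the top rival bid $81509; payoff $87724 − $81509 = $6215.
Change in payoff = $6215 − ($0) = $6215.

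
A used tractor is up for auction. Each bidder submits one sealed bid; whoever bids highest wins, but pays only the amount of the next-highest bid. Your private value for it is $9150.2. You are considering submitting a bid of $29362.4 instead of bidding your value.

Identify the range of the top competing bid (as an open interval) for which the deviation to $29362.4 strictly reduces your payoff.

($9150.2, $29362.4)

If the competing bid is below $9150.2, both bids win at the same price — no difference.
If it is above $29362.4, both bids lose — no difference.
If it lies strictly between $9150.2 and $29362.4, bidding your value loses (payoff 0) while bidding $29362.4 wins at a price above your value (payoff negative).
So the deviation strictly hurts on the open interval ($9150.2, $29362.4).
In a second-price auction your bid sets only whether you win, not what you pay, so bidding your true value is weakly dominant.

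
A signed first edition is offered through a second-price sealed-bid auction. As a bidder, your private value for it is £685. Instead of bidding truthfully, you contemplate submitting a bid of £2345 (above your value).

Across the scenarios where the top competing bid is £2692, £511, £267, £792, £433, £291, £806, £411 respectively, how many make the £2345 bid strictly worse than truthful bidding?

The deviation hurts exactly when the highest competing bid lies strictly between £685 and £2345 — overbidding then wins at a price above your value.
£2692: above both → same outcome either way.
£511: below both → same outcome either way.
£267: below both → same outcome either way.
£792: inside the interval → strictly worse (loss £107).
£433: below both → same outcome either way.
£291: below both → same outcome either way.
£806: inside the interval → strictly worse (loss £121).
£411: below both → same outcome either way.
Count: 2.

2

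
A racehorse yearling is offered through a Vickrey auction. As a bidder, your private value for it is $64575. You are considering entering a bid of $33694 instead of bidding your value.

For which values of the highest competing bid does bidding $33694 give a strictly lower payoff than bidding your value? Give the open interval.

If the competing bid is below $33694, both bids win at the same price — no difference.
If it is above $64575, both bids lose — no difference.
If it lies strictly between $33694 and $64575, bidding your value wins at a price below your value (positive payoff) while bidding $33694 loses (payoff 0).
So the deviation strictly hurts on the open interval ($33694, $64575).

($33694, $64575)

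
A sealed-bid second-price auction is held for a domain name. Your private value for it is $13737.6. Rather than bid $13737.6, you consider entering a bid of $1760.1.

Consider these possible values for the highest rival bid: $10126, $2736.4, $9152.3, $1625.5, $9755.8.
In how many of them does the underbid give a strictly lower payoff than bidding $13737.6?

The deviation hurts exactly when the highest competing bid lies strictly between $1760.1 and $13737.6 — underbidding then forfeits a profitable win.
$10126: inside the interval → strictly worse (loss $3611.6).
$2736.4: inside the interval → strictly worse (loss $11001.2).
$9152.3: inside the interval → strictly worse (loss $4585.3).
$1625.5: below both → same outcome either way.
$9755.8: inside the interval → strictly worse (loss $3981.8).
Count: 4.

4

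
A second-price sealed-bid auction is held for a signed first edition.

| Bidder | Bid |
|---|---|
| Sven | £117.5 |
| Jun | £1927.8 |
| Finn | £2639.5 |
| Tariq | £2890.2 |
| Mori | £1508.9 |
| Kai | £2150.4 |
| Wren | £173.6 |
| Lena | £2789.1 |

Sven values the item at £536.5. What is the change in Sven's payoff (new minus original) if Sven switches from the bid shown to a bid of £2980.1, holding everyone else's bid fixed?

−£2353.7

The highest bid among the other bidders is £2890.2; Sven's bid doesn't change that.
Original bid £117.5: Sven is not highest (top rival bid is £2890.2); payoff £0.
Alternative bid £2980.1: Sven is highest, pays the top rival bid £2890.2; payoff £536.5 − £2890.2 = −£2353.7.
Change in payoff = −£2353.7 − (£0) = −£2353.7.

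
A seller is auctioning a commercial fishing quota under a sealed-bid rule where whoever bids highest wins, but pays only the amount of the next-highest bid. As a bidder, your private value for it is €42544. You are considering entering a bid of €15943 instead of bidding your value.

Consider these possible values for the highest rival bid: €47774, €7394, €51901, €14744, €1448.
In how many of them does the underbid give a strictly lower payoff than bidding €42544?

The deviation hurts exactly when the highest competing bid lies strictly between €15943 and €42544 — underbidding then forfeits a profitable win.
€47774: above both → same outcome either way.
€7394: below both → same outcome either way.
€51901: above both → same outcome either way.
€14744: below both → same outcome either way.
€1448: below both → same outcome either way.
Count: 0.

0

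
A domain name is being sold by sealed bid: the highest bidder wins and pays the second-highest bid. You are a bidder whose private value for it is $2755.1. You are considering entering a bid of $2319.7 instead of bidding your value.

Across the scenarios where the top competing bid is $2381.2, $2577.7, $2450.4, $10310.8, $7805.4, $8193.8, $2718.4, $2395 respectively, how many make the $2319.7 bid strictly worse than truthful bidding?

5

The deviation hurts exactly when the highest competing bid lies strictly between $2319.7 and $2755.1 — underbidding then forfeits a profitable win.
$2381.2: inside the interval → strictly worse (loss $373.9).
$2577.7: inside the interval → strictly worse (loss $177.4).
$2450.4: inside the interval → strictly worse (loss $304.7).
$10310.8: above both → same outcome either way.
$7805.4: above both → same outcome either way.
$8193.8: above both → same outcome either way.
$2718.4: inside the interval → strictly worse (loss $36.7).
$2395: inside the interval → strictly worse (loss $360.1).
Count: 5.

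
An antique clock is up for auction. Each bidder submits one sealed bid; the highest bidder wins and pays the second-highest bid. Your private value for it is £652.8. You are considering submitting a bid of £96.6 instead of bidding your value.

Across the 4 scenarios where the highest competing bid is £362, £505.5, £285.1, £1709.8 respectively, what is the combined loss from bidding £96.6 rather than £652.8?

£805.8

The deviation costs you only when the competing bid falls strictly between £96.6 and £652.8; elsewhere both bids give the same outcome.
£362: truthful payoff £290.8, deviation payoff £0 → loss £290.8.
£505.5: truthful payoff £147.3, deviation payoff £0 → loss £147.3.
£285.1: truthful payoff £367.7, deviation payoff £0 → loss £367.7.
£1709.8: outcomes coincide → loss £0.
Total loss = £290.8 + £147.3 + £367.7 = £805.8.
In a second-price auction your bid sets only whether you win, not what you pay, so bidding your true value is weakly dominant.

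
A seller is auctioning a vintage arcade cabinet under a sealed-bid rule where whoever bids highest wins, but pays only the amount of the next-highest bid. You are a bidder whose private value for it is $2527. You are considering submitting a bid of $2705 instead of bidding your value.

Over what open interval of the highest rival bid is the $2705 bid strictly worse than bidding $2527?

If the competing bid is below $2527, both bids win at the same price — no difference.
If it is above $2705, both bids lose — no difference.
If it lies strictly between $2527 and $2705, bidding your value loses (payoff 0) while bidding $2705 wins at a price above your value (payoff negative).
So the deviation strictly hurts on the open interval ($2527, $2705).
Because the price is fixed by the runner-up's bid, deviating from your value can only change a good outcome into a bad one — never the reverse.

($2527, $2705)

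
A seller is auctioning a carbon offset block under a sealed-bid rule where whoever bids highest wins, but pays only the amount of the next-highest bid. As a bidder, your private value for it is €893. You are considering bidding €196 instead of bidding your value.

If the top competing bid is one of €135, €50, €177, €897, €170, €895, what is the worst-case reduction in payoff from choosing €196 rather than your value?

€135: same outcome either way → loss €0.
€50: same outcome either way → loss €0.
€177: same outcome either way → loss €0.
€897: same outcome either way → loss €0.
€170: same outcome either way → loss €0.
€895: same outcome either way → loss €0.
Maximum loss: €0.

€0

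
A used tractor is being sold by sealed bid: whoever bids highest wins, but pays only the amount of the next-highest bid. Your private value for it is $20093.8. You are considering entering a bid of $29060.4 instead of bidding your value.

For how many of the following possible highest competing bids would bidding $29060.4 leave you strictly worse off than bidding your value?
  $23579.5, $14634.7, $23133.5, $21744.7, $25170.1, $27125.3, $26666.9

The deviation hurts exactly when the highest competing bid lies strictly between $20093.8 and $29060.4 — overbidding then wins at a price above your value.
$23579.5: inside the interval → strictly worse (loss $3485.7).
$14634.7: below both → same outcome either way.
$23133.5: inside the interval → strictly worse (loss $3039.7).
$21744.7: inside the interval → strictly worse (loss $1650.9).
$25170.1: inside the interval → strictly worse (loss $5076.3).
$27125.3: inside the interval → strictly worse (loss $7031.5).
$26666.9: inside the interval → strictly worse (loss $6573.1).
Count: 6.

6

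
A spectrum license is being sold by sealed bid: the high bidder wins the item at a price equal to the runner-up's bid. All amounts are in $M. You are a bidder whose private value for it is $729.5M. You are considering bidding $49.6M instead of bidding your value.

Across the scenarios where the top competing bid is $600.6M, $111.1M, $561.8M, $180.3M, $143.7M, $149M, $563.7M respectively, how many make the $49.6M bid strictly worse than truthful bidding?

7

The deviation hurts exactly when the highest competing bid lies strictly between $49.6M and $729.5M — underbidding then forfeits a profitable win.
$600.6M: inside the interval → strictly worse (loss $128.9M).
$111.1M: inside the interval → strictly worse (loss $618.4M).
$561.8M: inside the interval → strictly worse (loss $167.7M).
$180.3M: inside the interval → strictly worse (loss $549.2M).
$143.7M: inside the interval → strictly worse (loss $585.8M).
$149M: inside the interval → strictly worse (loss $580.5M).
$563.7M: inside the interval → strictly worse (loss $165.8M).
Count: 7.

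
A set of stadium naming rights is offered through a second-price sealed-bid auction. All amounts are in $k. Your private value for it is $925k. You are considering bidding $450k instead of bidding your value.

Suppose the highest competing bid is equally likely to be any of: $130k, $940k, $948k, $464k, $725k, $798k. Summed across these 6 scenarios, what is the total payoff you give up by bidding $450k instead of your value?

$788k

The deviation costs you only when the competing bid falls strictly between $450k and $925k; elsewhere both bids give the same outcome.
$130k: outcomes coincide → loss $0k.
$940k: outcomes coincide → loss $0k.
$948k: outcomes coincide → loss $0k.
$464k: truthful payoff $461k, deviation payoff $0k → loss $461k.
$725k: truthful payoff $200k, deviation payoff $0k → loss $200k.
$798k: truthful payoff $127k, deviation payoff $0k → loss $127k.
Total loss = $461k + $200k + $127k = $788k.
Truthful bidding weakly dominates here: raising your bid can only win items priced above your value, and lowering it can only forfeit items priced below.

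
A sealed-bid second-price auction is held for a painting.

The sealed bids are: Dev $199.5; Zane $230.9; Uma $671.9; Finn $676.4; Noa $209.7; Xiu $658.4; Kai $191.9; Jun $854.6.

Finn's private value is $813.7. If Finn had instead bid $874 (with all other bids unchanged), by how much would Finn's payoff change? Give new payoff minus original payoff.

−$40.9

The highest bid among the other bidders is $854.6; Finn's bid doesn't change that.
Original bid $676.4: Finn is not highest (top rival bid is $854.6); payoff $0.
Alternative bid $874: Finn is highest, pays the top rival bid $854.6; payoff $813.7 − $854.6 = −$40.9.
Change in payoff = −$40.9 − ($0) = −$40.9.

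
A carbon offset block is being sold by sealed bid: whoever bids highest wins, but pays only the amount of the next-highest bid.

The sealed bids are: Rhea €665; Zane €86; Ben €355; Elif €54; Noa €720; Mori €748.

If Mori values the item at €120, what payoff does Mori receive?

−€600

Highest bid: Mori at €748, so Mori wins.
Second-highest bid: Noa at €720 — that is the price the winner pays.
Mori's payoff = value − price = €120 − €720 = −€600.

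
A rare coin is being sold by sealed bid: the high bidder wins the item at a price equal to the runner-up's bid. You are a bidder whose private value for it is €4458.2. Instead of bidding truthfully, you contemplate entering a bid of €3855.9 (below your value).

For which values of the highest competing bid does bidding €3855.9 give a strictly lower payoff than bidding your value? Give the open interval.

(€3855.9, €4458.2)

If the competing bid is below €3855.9, both bids win at the same price — no difference.
If it is above €4458.2, both bids lose — no difference.
If it lies strictly between €3855.9 and €4458.2, bidding your value wins at a price below your value (positive payoff) while bidding €3855.9 loses (payoff 0).
So the deviation strictly hurts on the open interval (€3855.9, €4458.2).
Because the price is fixed by the runner-up's bid, deviating from your value can only change a good outcome into a bad one — never the reverse.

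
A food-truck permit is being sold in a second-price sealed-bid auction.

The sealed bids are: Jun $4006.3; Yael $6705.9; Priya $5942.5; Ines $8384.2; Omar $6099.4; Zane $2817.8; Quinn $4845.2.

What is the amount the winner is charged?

Highest bid: Ines at $8384.2, so Ines wins.
Second-highest bid: Yael at $6705.9 — that is the price the winner pays.

$6705.9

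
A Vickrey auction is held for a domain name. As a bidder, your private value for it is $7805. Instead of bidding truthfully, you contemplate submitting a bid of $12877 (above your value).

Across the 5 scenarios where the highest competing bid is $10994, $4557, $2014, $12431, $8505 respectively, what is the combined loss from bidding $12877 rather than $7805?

The deviation costs you only when the competing bid falls strictly between $7805 and $12877; elsewhere both bids give the same outcome.
$10994: truthful payoff $0, deviation payoff −$3189 → loss $3189.
$4557: outcomes coincide → loss $0.
$2014: outcomes coincide → loss $0.
$12431: truthful payoff $0, deviation payoff −$4626 → loss $4626.
$8505: truthful payoff $0, deviation payoff −$700 → loss $700.
Total loss = $3189 + $4626 + $700 = $8515.

$8515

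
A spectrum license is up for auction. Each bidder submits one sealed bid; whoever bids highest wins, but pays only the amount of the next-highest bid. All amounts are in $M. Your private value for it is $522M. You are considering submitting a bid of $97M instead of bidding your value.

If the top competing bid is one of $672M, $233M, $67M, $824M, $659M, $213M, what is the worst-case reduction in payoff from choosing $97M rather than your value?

$672M: same outcome either way → loss $0M.
$233M: truthful gives $289M, deviation gives $0M → loss $289M.
$67M: same outcome either way → loss $0M.
$824M: same outcome either way → loss $0M.
$659M: same outcome either way → loss $0M.
$213M: truthful gives $309M, deviation gives $0M → loss $309M.
Maximum loss: $309M.

$309M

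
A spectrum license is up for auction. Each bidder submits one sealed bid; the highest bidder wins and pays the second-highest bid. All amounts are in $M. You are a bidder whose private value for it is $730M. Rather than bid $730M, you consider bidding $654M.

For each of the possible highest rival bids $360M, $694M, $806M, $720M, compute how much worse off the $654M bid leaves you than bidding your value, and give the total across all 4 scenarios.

$46M

The deviation costs you only when the competing bid falls strictly between $654M and $730M; elsewhere both bids give the same outcome.
$360M: outcomes coincide → loss $0M.
$694M: truthful payoff $36M, deviation payoff $0M → loss $36M.
$806M: outcomes coincide → loss $0M.
$720M: truthful payoff $10M, deviation payoff $0M → loss $10M.
Total loss = $36M + $10M = $46M.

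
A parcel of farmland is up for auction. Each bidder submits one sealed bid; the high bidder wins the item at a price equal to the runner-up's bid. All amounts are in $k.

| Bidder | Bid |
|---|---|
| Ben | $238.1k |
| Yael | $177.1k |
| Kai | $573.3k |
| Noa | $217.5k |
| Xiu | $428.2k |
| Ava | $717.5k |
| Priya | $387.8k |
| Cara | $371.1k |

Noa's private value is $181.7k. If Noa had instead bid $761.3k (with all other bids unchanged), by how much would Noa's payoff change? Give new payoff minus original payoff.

−$535.8k

The highest bid among the other bidders is $717.5k; Noa's bid doesn't change that.
Original bid $217.5k: Noa is not highest (top rival bid is $717.5k); payoff $0k.
Alternative bid $761.3k: Noa is highest, pays the top rival bid $717.5k; payoff $181.7k − $717.5k = −$535.8k.
Change in payoff = −$535.8k − ($0k) = −$535.8k.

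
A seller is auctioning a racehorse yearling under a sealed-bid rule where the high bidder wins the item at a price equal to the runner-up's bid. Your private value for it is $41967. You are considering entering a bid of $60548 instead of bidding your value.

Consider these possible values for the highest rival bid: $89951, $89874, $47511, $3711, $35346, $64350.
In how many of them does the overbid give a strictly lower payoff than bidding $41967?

The deviation hurts exactly when the highest competing bid lies strictly between $41967 and $60548 — overbidding then wins at a price above your value.
$89951: above both → same outcome either way.
$89874: above both → same outcome either way.
$47511: inside the interval → strictly worse (loss $5544).
$3711: below both → same outcome either way.
$35346: below both → same outcome either way.
$64350: above both → same outcome either way.
Count: 1.

1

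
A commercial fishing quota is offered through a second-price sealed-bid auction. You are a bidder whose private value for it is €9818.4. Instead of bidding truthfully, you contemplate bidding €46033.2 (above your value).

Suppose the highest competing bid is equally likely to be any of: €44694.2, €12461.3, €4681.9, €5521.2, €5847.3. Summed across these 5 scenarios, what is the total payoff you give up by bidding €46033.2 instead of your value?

€37518.7

The deviation costs you only when the competing bid falls strictly between €9818.4 and €46033.2; elsewhere both bids give the same outcome.
€44694.2: truthful payoff €0, deviation payoff −€34875.8 → loss €34875.8.
€12461.3: truthful payoff €0, deviation payoff −€2642.9 → loss €2642.9.
€4681.9: outcomes coincide → loss €0.
€5521.2: outcomes coincide → loss €0.
€5847.3: outcomes coincide → loss €0.
Total loss = €34875.8 + €2642.9 = €37518.7.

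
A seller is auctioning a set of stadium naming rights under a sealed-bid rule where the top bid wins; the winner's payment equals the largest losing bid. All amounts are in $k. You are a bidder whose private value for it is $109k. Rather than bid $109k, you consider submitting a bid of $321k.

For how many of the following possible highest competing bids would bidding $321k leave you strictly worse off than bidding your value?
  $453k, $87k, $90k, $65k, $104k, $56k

0

The deviation hurts exactly when the highest competing bid lies strictly between $109k and $321k — overbidding then wins at a price above your value.
$453k: above both → same outcome either way.
$87k: below both → same outcome either way.
$90k: below both → same outcome either way.
$65k: below both → same outcome either way.
$104k: below both → same outcome either way.
$56k: below both → same outcome either way.
Count: 0.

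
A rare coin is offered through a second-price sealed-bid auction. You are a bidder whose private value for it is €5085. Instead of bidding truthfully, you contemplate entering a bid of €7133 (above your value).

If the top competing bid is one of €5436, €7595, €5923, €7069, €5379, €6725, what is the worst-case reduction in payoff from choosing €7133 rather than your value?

€5436: truthful gives €0, deviation gives −€351 → loss €351.
€7595: same outcome either way → loss €0.
€5923: truthful gives €0, deviation gives −€838 → loss €838.
€7069: truthful gives €0, deviation gives −€1984 → loss €1984.
€5379: truthful gives €0, deviation gives −€294 → loss €294.
€6725: truthful gives €0, deviation gives −€1640 → loss €1640.
Maximum loss: €1984.

€1984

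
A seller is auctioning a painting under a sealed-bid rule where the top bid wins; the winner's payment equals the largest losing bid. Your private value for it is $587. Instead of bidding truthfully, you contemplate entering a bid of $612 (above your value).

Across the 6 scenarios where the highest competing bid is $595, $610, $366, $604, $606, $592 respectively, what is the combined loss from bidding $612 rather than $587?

$72

The deviation costs you only when the competing bid falls strictly between $587 and $612; elsewhere both bids give the same outcome.
$595: truthful payoff $0, deviation payoff −$8 → loss $8.
$610: truthful payoff $0, deviation payoff −$23 → loss $23.
$366: outcomes coincide → loss $0.
$604: truthful payoff $0, deviation payoff −$17 → loss $17.
$606: truthful payoff $0, deviation payoff −$19 → loss $19.
$592: truthful payoff $0, deviation payoff −$5 → loss $5.
Total loss = $8 + $23 + $17 + $19 + $5 = $72.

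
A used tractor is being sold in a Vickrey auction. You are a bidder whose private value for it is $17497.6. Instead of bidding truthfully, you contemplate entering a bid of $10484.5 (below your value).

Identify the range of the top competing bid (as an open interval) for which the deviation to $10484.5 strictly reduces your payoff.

($10484.5, $17497.6)

If the competing bid is below $10484.5, both bids win at the same price — no difference.
If it is above $17497.6, both bids lose — no difference.
If it lies strictly between $10484.5 and $17497.6, bidding your value wins at a price below your value (positive payoff) while bidding $10484.5 loses (payoff 0).
So the deviation strictly hurts on the open interval ($10484.5, $17497.6).
Truthful bidding weakly dominates here: raising your bid can only win items priced above your value, and lowering it can only forfeit items priced below.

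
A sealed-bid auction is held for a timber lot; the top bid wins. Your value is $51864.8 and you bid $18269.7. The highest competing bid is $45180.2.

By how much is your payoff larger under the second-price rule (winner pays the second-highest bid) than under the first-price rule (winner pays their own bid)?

Your bid $18269.7 is below $45180.2, so you lose under either rule.
Payoff is $0 in both cases; difference = $0.

$0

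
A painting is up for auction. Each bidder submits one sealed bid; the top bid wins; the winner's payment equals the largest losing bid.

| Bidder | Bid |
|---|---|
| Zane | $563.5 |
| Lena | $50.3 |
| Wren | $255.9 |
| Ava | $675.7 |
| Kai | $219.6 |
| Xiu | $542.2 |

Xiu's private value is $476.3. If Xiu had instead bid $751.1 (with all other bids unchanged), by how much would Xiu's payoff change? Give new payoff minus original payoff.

−$199.4

The highest bid among the other bidders is $675.7; Xiu's bid doesn't change that.
Original bid $542.2: Xiu is not highest (top rival bid is $675.7); payoff $0.
Alternative bid $751.1: Xiu is highest, pays the top rival bid $675.7; payoff $476.3 − $675.7 = −$199.4.
Change in payoff = −$199.4 − ($0) = −$199.4.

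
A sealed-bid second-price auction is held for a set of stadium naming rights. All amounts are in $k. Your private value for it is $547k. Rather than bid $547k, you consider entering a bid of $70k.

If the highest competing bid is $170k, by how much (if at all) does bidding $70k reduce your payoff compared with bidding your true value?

$377k

Bidding your value $547k: you win (since $547k > $170k) and pay $170k. Payoff $377k.
Bidding $70k: you lose. Payoff $0k.
The competing bid $170k lies between your shaded bid and your value, so underbidding forfeits an item you could have won at a profitable price.
Loss from deviating = $377k − ($0k) = $377k.
Truthful bidding weakly dominates here: raising your bid can only win items priced above your value, and lowering it can only forfeit items priced below.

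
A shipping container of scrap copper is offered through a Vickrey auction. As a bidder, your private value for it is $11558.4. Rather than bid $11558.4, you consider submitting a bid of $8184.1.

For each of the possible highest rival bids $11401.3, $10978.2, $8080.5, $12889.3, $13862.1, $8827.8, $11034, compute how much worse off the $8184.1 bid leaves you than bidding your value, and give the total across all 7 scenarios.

$3992.3

The deviation costs you only when the competing bid falls strictly between $8184.1 and $11558.4; elsewhere both bids give the same outcome.
$11401.3: truthful payoff $157.1, deviation payoff $0 → loss $157.1.
$10978.2: truthful payoff $580.2, deviation payoff $0 → loss $580.2.
$8080.5: outcomes coincide → loss $0.
$12889.3: outcomes coincide → loss $0.
$13862.1: outcomes coincide → loss $0.
$8827.8: truthful payoff $2730.6, deviation payoff $0 → loss $2730.6.
$11034: truthful payoff $524.4, deviation payoff $0 → loss $524.4.
Total loss = $157.1 + $580.2 + $2730.6 + $524.4 = $3992.3.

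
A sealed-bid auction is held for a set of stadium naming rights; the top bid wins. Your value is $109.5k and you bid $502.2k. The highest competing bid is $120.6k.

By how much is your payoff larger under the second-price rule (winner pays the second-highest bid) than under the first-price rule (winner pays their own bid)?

You have the highest bid, so you win under either rule.
Second-price: pay $120.6k → payoff −$11.1k.
First-price: pay your own bid $502.2k → payoff −$392.7k.
Difference = −$11.1k − (−$392.7k) = $381.6k.

$381.6k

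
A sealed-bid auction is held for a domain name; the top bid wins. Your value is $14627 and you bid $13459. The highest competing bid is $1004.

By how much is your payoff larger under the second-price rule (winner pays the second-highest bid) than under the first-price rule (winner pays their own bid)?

$12455

You have the highest bid, so you win under either rule.
Second-price: pay $1004 → payoff $13623.
First-price: pay your own bid $13459 → payoff $1168.
Difference = $13623 − ($1168) = $12455.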